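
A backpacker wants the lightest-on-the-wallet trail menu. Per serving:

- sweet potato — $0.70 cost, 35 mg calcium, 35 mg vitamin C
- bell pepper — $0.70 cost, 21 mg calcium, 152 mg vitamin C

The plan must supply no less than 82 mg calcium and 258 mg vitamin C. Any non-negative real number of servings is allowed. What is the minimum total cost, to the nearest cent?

For a min-cost LP with two ≥-constraints, a basic feasible solution has at most two positive variables.
sweet potato only: max(82/35, 258/35) = 7.371 servings → $5.16.
bell pepper only: max(82/21, 258/152) = 3.905 servings → $2.73.
sweet potato + bell pepper with both tight: 1.537 servings and 1.344 servings → $2.02.
Cheapest feasible corner: $2.02.

$2.02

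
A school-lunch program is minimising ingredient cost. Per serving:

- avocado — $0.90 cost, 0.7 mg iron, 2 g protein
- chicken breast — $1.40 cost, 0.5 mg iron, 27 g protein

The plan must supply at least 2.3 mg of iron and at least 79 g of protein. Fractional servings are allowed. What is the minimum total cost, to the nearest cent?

$5.10

Two binding constraints pin down two serving amounts, so the optimal mix uses at most two foods. The candidates are each food alone (scaled to the tighter of iron/protein) and each pair with both constraints tight.
avocado only: max(2.3/0.7, 79/2) = 39.5 servings → $35.55.
chicken breast only: max(2.3/0.5, 79/27) = 4.6 servings → $6.44.
avocado + chicken breast with both tight: 1.263 servings and 2.832 servings → $5.10.
So the least-cost plan costs $5.10.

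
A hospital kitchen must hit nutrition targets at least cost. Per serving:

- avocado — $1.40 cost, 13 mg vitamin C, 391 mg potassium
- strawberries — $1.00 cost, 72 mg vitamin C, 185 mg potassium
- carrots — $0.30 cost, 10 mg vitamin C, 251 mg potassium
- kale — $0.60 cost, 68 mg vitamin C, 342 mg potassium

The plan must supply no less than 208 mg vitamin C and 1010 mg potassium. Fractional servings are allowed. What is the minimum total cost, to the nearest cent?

Check every corner: each single food scaled to meet both minima, and each pair solved so both constraints bind.
avocado only: max(208/13, 1010/391) = 16 servings → $22.40.
strawberries only: max(208/72, 1010/185) = 5.459 servings → $5.46.
carrots only: max(208/10, 1010/251) = 20.8 servings → $6.24.
kale only: max(208/68, 1010/342) = 3.059 servings → $1.84.
avocado + strawberries with both tight: 1.33 servings and 2.649 servings → $4.51.
avocado + carrots: the both-tight solution has a negative serving — not a feasible corner.
avocado + kale: the both-tight solution has a negative serving — not a feasible corner.
strawberries + carrots with both tight: 2.596 servings and 2.111 servings → $3.23.
strawberries + kale with both tight: 0.2039 servings and 2.843 servings → $1.91.
carrots + kale with both targets exact would need a negative amount; discard.
So the least-cost plan costs $1.84.

$1.84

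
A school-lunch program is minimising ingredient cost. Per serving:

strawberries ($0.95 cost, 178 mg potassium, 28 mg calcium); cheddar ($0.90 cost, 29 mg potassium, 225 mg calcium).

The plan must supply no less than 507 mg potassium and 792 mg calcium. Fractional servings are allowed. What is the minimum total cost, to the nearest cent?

$5.11

Check every corner: each single food scaled to meet both minima, and each pair solved so both constraints bind.
strawberries only: max(507/178, 792/28) = 28.29 servings → $26.87.
cheddar only: max(507/29, 792/225) = 17.48 servings → $15.73.
strawberries + cheddar with both tight: 2.322 servings and 3.231 servings → $5.11.
So the least-cost plan costs $5.11.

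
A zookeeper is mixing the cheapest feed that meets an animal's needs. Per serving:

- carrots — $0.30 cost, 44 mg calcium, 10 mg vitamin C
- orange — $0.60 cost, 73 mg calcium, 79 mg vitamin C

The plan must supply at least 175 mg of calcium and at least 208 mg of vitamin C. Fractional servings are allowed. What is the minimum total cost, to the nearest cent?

A basic optimal solution has at most two foods positive. Try each food alone and each pair with both targets met exactly.
carrots only: max(175/44, 208/10) = 20.8 servings → $6.24.
orange only: max(175/73, 208/79) = 2.633 servings → $1.58.
carrots + orange with both targets exact would need a negative amount; discard.
So the least-cost plan costs $1.58.

$1.58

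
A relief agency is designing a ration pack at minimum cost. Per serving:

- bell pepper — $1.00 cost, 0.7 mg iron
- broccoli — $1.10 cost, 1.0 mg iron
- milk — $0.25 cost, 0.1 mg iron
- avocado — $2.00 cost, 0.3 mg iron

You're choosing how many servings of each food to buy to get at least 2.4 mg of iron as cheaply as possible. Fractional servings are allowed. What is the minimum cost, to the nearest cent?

Cost per mg of iron: broccoli $1.1000, bell pepper $1.4286, milk $2.5000, avocado $6.6667.
With no serving limits, use only broccoli: 2.4 mg / 1.0 mg = 2.4 servings × $1.10 = $2.64.

$2.64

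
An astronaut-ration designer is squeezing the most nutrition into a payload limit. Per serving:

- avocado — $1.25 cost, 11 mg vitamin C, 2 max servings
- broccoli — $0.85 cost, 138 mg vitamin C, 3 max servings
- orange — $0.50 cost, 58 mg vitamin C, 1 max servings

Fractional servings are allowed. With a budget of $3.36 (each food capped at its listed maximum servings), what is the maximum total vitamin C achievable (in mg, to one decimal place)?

Vitamin C per dollar: broccoli 162.4, orange 116, avocado 8.8.
Take 3 servings of broccoli: spends $2.55, +414.0 mg vitamin C (running total 414.0 mg).
Take 1 serving of orange: spends $0.50, +58.0 mg vitamin C (running total 472.0 mg).
Take 0.248 servings of avocado: spends $0.31, +2.7 mg vitamin C (running total 474.7 mg).
Filling greedily by vitamin C-per-dollar is optimal for one linear limit, giving 474.7 mg.

474.7 mg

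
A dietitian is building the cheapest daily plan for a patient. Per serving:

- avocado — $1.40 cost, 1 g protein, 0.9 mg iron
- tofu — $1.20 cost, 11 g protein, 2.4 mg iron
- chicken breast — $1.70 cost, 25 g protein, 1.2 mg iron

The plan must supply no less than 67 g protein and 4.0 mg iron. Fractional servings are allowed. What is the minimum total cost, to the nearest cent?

Minimising a linear cost over {protein ≥ 67, iron ≥ 4.0, servings ≥ 0} — the optimum is at a vertex, using one or two foods.
avocado only: max(67/1, 4.0/0.9) = 67 servings → $93.80.
tofu only: max(67/11, 4.0/2.4) = 6.091 servings → $7.31.
chicken breast only: max(67/25, 4.0/1.2) = 3.333 servings → $5.67.
avocado + tofu with both targets exact would need a negative amount; discard.
avocado + chicken breast with both tight: 0.9202 servings and 2.643 servings → $5.78.
tofu + chicken breast with both tight: 0.4188 servings and 2.496 servings → $4.75.
So the least-cost plan costs $4.75.

$4.75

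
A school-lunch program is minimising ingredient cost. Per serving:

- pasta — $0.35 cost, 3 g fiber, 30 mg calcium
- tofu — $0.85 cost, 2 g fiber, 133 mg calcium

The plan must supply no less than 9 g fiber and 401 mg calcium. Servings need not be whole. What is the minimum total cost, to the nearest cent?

$2.75

A basic optimal solution has at most two foods positive. Try each food alone and each pair with both targets met exactly.
pasta only: max(9/3, 401/30) = 13.37 servings → $4.68.
tofu only: max(9/2, 401/133) = 4.5 servings → $3.83.
pasta + tofu with both tight: 1.165 servings and 2.752 servings → $2.75.
The minimum over all feasible corners is $2.75.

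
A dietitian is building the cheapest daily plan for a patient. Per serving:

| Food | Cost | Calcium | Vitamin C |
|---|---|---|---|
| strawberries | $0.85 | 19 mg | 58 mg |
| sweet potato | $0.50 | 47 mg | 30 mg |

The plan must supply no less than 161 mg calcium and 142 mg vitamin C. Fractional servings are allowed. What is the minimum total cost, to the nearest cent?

A basic optimal solution has at most two foods positive. Try each food alone and each pair with both targets met exactly.
strawberries only: max(161/19, 142/58) = 8.474 servings → $7.20.
sweet potato only: max(161/47, 142/30) = 4.733 servings → $2.37.
strawberries + sweet potato with both tight: 0.8553 servings and 3.08 servings → $2.27.
The minimum over all feasible corners is $2.27.

$2.27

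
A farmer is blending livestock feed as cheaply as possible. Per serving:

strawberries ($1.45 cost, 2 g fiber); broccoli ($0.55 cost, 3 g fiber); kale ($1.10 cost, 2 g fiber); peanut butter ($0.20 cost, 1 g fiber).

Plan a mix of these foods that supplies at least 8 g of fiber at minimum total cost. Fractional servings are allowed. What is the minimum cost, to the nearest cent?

Cost per g of fiber: broccoli $0.1833, peanut butter $0.2000, kale $0.5500, strawberries $0.7250.
With no serving limits, use only broccoli: 8 g / 3 g = 2.667 servings × $0.55 = $1.47.

$1.47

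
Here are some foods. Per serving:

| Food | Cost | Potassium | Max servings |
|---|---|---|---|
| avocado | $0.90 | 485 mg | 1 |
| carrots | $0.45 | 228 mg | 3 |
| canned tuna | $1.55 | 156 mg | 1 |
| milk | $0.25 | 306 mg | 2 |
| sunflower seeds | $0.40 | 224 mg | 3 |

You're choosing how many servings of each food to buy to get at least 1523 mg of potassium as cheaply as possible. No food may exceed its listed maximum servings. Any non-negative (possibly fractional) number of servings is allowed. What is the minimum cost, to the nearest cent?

$2.14

Cost per mg of potassium: milk $0.0008, sunflower seeds $0.0018, avocado $0.0019, carrots $0.0020, canned tuna $0.0099.
Take 2 servings of milk: +612.0 mg potassium for $0.50 (total $0.50, still need 911.0 mg).
Take 3 servings of sunflower seeds: +672.0 mg potassium for $1.20 (total $1.70, still need 239.0 mg).
Take 0.4928 servings of avocado: +239.0 mg potassium for $0.44 (total $2.14, still need 0.0 mg).
Greedy by cheapest-per-mg is optimal for a single linear constraint, so the minimum cost is $2.14.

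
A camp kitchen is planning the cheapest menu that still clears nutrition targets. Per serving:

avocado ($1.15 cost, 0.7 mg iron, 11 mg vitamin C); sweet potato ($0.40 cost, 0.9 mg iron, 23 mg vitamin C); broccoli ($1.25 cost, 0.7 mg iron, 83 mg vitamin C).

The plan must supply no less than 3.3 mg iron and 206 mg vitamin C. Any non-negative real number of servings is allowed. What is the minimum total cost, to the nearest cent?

This is a tiny linear program; its minimum lies at a vertex of the feasible set. List the vertices and price them.
avocado only: max(3.3/0.7, 206/11) = 18.73 servings → $21.54.
sweet potato only: max(3.3/0.9, 206/23) = 8.957 servings → $3.58.
broccoli only: max(3.3/0.7, 206/83) = 4.714 servings → $5.89.
avocado + sweet potato with both targets exact would need a negative amount; discard.
avocado + broccoli with both tight: 2.573 servings and 2.141 servings → $5.64.
sweet potato + broccoli with both tight: 2.213 servings and 1.869 servings → $3.22.
The minimum over all feasible corners is $3.22.

$3.22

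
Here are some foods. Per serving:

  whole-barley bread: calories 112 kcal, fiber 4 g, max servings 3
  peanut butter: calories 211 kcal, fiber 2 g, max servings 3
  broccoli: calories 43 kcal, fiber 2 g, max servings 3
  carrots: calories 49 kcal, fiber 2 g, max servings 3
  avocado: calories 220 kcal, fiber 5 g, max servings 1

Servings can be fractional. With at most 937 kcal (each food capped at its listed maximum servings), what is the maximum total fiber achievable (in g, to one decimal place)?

30.0 g

Fiber per kcal: broccoli 0.04651, carrots 0.04082, whole-barley bread 0.03571, avocado 0.02273, peanut butter 0.009479.
Take 3 servings of broccoli: uses 129 kcal, +6.0 g fiber (running total 6.0 g).
Take 3 servings of carrots: uses 147 kcal, +6.0 g fiber (running total 12.0 g).
Take 3 servings of whole-barley bread: uses 336 kcal, +12.0 g fiber (running total 24.0 g).
Take 1 serving of avocado: uses 220 kcal, +5.0 g fiber (running total 29.0 g).
Take 0.4976 servings of peanut butter: uses 105 kcal, +1.0 g fiber (running total 30.0 g).
Filling greedily by fiber-per-kcal is optimal for one linear limit, giving 30.0 g.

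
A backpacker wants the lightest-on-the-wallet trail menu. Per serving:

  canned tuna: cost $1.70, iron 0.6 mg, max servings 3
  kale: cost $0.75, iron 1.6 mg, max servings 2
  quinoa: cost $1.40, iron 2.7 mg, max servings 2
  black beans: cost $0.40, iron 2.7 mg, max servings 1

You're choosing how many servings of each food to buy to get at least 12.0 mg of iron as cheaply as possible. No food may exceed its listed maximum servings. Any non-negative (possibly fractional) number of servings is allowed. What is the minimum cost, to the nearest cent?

$6.68

Cost per mg of iron: black beans $0.1481, kale $0.4688, quinoa $0.5185, canned tuna $2.8333.
Take 1 serving of black beans: +2.7 mg iron for $0.40 (total $0.40, still need 9.3 mg).
Take 2 servings of kale: +3.2 mg iron for $1.50 (total $1.90, still need 6.1 mg).
Take 2 servings of quinoa: +5.4 mg iron for $2.80 (total $4.70, still need 0.7 mg).
Take 1.167 servings of canned tuna: +0.7 mg iron for $1.98 (total $6.68, still need 0.0 mg).
Filling from the cheapest source first is optimal under one linear minimum: $6.68.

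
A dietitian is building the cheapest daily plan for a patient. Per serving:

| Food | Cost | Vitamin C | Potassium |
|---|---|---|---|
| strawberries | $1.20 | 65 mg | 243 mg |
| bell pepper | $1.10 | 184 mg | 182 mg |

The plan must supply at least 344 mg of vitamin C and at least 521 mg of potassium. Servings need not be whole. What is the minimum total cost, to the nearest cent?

$2.88

Two binding constraints pin down two serving amounts, so the optimal mix uses at most two foods. The candidates are each food alone (scaled to the tighter of vitamin C/potassium) and each pair with both constraints tight.
strawberries only: max(344/65, 521/243) = 5.292 servings → $6.35.
bell pepper only: max(344/184, 521/182) = 2.863 servings → $3.15.
strawberries + bell pepper with both tight: 1.011 servings and 1.512 servings → $2.88.
So the least-cost plan costs $2.88.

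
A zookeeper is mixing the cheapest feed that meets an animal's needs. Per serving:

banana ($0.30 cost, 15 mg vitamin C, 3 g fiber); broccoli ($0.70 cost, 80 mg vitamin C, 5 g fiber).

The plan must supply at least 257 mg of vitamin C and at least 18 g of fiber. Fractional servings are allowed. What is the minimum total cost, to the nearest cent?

$2.41

The cheapest plan sits at a corner of the feasible region — with two constraints it uses at most two foods.
banana only: max(257/15, 18/3) = 17.13 servings → $5.14.
broccoli only: max(257/80, 18/5) = 3.6 servings → $2.52.
banana + broccoli with both tight: 0.9394 servings and 3.036 servings → $2.41.
So the least-cost plan costs $2.41.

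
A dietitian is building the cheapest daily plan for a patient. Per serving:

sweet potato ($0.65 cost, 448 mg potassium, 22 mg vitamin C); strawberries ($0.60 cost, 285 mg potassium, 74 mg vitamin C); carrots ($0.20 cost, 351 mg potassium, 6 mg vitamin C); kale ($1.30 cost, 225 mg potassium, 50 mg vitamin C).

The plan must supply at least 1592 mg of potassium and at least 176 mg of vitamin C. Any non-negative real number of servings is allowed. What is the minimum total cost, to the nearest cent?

A basic optimal solution has at most two foods positive. Try each food alone and each pair with both targets met exactly.
sweet potato only: max(1592/448, 176/22) = 8 servings → $5.20.
strawberries only: max(1592/285, 176/74) = 5.586 servings → $3.35.
carrots only: max(1592/351, 176/6) = 29.33 servings → $5.87.
kale only: max(1592/225, 176/50) = 7.076 servings → $9.20.
sweet potato + strawberries with both tight: 2.516 servings and 1.63 servings → $2.61.
sweet potato + carrots: intersection lies outside the first quadrant.
sweet potato + kale with both tight: 2.292 servings and 2.511 servings → $4.75.
strawberries + carrots with both tight: 2.152 servings and 2.788 servings → $1.85.
strawberries + kale: intersection lies outside the first quadrant.
carrots + kale with both tight: 2.469 servings and 3.224 servings → $4.68.
Cheapest feasible corner: $1.85.

$1.85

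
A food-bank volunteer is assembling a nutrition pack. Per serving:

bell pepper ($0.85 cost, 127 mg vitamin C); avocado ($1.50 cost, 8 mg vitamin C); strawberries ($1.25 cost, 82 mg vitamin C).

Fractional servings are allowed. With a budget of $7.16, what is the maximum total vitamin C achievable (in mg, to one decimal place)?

1069.8 mg

Vitamin C per dollar: bell pepper 149.4, strawberries 65.6, avocado 5.333.
With no serving limits, spend the whole cost allowance on bell pepper: $7.16 / $0.85 × 127 mg = 1069.8 mg.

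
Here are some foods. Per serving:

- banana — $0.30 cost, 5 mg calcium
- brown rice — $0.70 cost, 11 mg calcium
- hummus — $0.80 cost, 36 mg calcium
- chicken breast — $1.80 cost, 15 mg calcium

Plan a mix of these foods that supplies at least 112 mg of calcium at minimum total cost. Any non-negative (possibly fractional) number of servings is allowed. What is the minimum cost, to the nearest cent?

$2.49

Cost per mg of calcium: hummus $0.0222, banana $0.0600, brown rice $0.0636, chicken breast $0.1200.
With no serving limits, use only hummus: 112 mg / 36 mg = 3.111 servings × $0.80 = $2.49.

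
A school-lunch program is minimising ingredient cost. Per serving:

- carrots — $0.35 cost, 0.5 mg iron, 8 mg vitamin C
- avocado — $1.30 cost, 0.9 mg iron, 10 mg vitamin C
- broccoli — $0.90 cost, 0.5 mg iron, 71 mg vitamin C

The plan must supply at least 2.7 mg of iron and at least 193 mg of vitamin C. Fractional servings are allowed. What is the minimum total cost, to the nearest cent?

$3.20

carrots only: max(2.7/0.5, 193/8) = 24.12 servings → $8.44.
avocado only: max(2.7/0.9, 193/10) = 19.3 servings → $25.09.
broccoli only: max(2.7/0.5, 193/71) = 5.4 servings → $4.86.
carrots + avocado with both targets exact would need a negative amount; discard.
carrots + broccoli with both tight: 3.022 servings and 2.378 servings → $3.20.
avocado + broccoli with both tight: 1.616 servings and 2.491 servings → $4.34.
So the least-cost plan costs $3.20.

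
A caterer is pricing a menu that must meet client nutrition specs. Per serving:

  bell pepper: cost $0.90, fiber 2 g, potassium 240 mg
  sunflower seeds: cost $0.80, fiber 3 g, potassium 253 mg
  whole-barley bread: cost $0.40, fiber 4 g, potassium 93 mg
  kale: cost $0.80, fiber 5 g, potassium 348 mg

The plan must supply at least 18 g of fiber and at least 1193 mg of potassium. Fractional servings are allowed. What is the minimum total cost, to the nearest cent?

$2.80

This is a tiny linear program; its minimum lies at a vertex of the feasible set. List the vertices and price them.
bell pepper only: max(18/2, 1193/240) = 9 servings → $8.10.
sunflower seeds only: max(18/3, 1193/253) = 6 servings → $4.80.
whole-barley bread only: max(18/4, 1193/93) = 12.83 servings → $5.13.
kale only: max(18/5, 1193/348) = 3.6 servings → $2.88.
bell pepper + sunflower seeds: the both-tight solution has a negative serving — not a feasible corner.
bell pepper + whole-barley bread with both tight: 4.003 servings and 2.499 servings → $4.60.
bell pepper + kale: intersection lies outside the first quadrant.
sunflower seeds + whole-barley bread with both tight: 4.226 servings and 1.33 servings → $3.91.
sunflower seeds + kale: intersection lies outside the first quadrant.
whole-barley bread + kale with both tight: 0.3225 servings and 3.342 servings → $2.80.
The minimum over all feasible corners is $2.80.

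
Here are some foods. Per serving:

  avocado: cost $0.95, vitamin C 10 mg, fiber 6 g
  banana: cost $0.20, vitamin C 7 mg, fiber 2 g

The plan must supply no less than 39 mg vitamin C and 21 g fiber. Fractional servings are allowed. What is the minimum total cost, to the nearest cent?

$2.10

With two linear requirements the optimum uses one or two foods; enumerate the corners.
avocado only: max(39/10, 21/6) = 3.9 servings → $3.71.
banana only: max(39/7, 21/2) = 10.5 servings → $2.10.
avocado + banana with both tight: 3.136 servings and 1.091 servings → $3.20.
Cheapest feasible corner: $2.10.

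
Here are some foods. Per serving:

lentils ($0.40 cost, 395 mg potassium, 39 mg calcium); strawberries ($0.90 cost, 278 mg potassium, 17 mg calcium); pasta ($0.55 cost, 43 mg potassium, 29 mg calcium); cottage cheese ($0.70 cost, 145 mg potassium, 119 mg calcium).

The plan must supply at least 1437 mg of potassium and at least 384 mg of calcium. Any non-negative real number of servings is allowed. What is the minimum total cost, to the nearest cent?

lentils only: max(1437/395, 384/39) = 9.846 servings → $3.94.
strawberries only: max(1437/278, 384/17) = 22.59 servings → $20.33.
pasta only: max(1437/43, 384/29) = 33.42 servings → $18.38.
cottage cheese only: max(1437/145, 384/119) = 9.91 servings → $6.94.
lentils + strawberries: the both-tight solution has a negative serving — not a feasible corner.
lentils + pasta with both tight: 2.573 servings and 9.781 servings → $6.41.
lentils + cottage cheese with both tight: 2.789 servings and 2.313 servings → $2.73.
strawberries + pasta with both tight: 3.432 servings and 11.23 servings → $9.27.
strawberries + cottage cheese with both tight: 3.767 servings and 2.689 servings → $5.27.
pasta + cottage cheese with both targets exact would need a negative amount; discard.
Cheapest feasible corner: $2.73.

$2.73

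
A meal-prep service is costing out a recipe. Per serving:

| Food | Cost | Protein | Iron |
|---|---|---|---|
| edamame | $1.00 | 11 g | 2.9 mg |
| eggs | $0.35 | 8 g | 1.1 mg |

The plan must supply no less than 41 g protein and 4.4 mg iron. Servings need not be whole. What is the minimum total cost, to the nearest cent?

$1.79

edamame only: max(41/11, 4.4/2.9) = 3.727 servings → $3.73.
eggs only: max(41/8, 4.4/1.1) = 5.125 servings → $1.79.
edamame + eggs: the both-tight solution has a negative serving — not a feasible corner.
The minimum over all feasible corners is $1.79.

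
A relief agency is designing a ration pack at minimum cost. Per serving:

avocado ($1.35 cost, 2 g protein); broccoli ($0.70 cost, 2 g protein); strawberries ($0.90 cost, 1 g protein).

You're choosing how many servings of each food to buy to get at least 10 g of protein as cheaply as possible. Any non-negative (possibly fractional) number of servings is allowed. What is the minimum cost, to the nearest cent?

$3.50

Cost per g of protein: broccoli $0.3500, avocado $0.6750, strawberries $0.9000.
With no serving limits, use only broccoli: 10 g / 2 g = 5 servings × $0.70 = $3.50.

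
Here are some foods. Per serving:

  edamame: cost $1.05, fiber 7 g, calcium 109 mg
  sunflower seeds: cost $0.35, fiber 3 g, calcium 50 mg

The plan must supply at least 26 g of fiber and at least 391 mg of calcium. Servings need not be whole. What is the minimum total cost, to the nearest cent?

The cheapest plan sits at a corner of the feasible region — with two constraints it uses at most two foods.
edamame only: max(26/7, 391/109) = 3.714 servings → $3.90.
sunflower seeds only: max(26/3, 391/50) = 8.667 servings → $3.03.
edamame + sunflower seeds: intersection lies outside the first quadrant.
Cheapest feasible corner: $3.03.

$3.03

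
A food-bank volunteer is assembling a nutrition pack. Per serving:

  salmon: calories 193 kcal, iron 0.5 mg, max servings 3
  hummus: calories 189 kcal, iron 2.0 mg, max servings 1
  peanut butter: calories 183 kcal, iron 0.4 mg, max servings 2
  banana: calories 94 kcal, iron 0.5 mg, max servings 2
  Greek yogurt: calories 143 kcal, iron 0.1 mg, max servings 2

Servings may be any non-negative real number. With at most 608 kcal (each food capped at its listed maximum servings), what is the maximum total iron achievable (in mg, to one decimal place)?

3.6 mg

Iron per kcal: hummus 0.01058, banana 0.005319, salmon 0.002591, peanut butter 0.002186, Greek yogurt 0.0006993.
Take 1 serving of hummus: uses 189 kcal, +2.0 mg iron (running total 2.0 mg).
Take 2 servings of banana: uses 188 kcal, +1.0 mg iron (running total 3.0 mg).
Take 1.197 servings of salmon: uses 231 kcal, +0.6 mg iron (running total 3.6 mg).
Greedy by best ratio exhausts the calories allowance optimally: 3.6 mg.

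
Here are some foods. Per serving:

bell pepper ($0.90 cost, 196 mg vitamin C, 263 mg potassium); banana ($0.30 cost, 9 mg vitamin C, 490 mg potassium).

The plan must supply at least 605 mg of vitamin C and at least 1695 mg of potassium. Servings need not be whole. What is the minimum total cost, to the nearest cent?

$3.26

At the optimum either one food covers both requirements or two foods hit both targets exactly; no other combination can be cheaper.
bell pepper only: max(605/196, 1695/263) = 6.445 servings → $5.80.
banana only: max(605/9, 1695/490) = 67.22 servings → $20.17.
bell pepper + banana with both tight: 3.002 servings and 1.848 servings → $3.26.
So the least-cost plan costs $3.26.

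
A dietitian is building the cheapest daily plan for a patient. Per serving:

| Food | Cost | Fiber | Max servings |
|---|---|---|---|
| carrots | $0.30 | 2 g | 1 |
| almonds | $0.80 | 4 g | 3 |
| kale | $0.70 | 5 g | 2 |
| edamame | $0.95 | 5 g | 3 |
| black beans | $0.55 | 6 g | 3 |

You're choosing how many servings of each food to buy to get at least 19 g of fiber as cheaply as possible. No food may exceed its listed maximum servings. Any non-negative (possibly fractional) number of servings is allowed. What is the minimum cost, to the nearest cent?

$1.79

Cost per g of fiber: black beans $0.0917, kale $0.1400, carrots $0.1500, edamame $0.1900, almonds $0.2000.
Take 3 servings of black beans: +18.0 g fiber for $1.65 (total $1.65, still need 1.0 g).
Take 0.2 servings of kale: +1.0 g fiber for $0.14 (total $1.79, still need 0.0 g).
Greedy by cheapest-per-g is optimal for a single linear constraint, so the minimum cost is $1.79.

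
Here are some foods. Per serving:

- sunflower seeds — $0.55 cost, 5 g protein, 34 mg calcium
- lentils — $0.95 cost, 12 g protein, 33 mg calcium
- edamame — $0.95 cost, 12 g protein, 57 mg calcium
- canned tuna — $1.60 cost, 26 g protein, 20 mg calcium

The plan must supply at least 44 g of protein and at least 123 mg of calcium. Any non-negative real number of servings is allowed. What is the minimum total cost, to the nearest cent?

$3.10

Compare the cost at each extreme point of the feasible region.
sunflower seeds only: max(44/5, 123/34) = 8.8 servings → $4.84.
lentils only: max(44/12, 123/33) = 3.727 servings → $3.54.
edamame only: max(44/12, 123/57) = 3.667 servings → $3.48.
canned tuna only: max(44/26, 123/20) = 6.15 servings → $9.84.
sunflower seeds + lentils with both tight: 0.09877 servings and 3.626 servings → $3.50.
sunflower seeds + edamame: the both-tight solution has a negative serving — not a feasible corner.
sunflower seeds + canned tuna with both tight: 2.957 servings and 1.124 servings → $3.42.
lentils + edamame with both tight: 3.583 servings and 0.08333 servings → $3.48.
lentils + canned tuna with both targets exact would need a negative amount; discard.
edamame + canned tuna with both tight: 1.866 servings and 0.8309 servings → $3.10.
So the least-cost plan costs $3.10.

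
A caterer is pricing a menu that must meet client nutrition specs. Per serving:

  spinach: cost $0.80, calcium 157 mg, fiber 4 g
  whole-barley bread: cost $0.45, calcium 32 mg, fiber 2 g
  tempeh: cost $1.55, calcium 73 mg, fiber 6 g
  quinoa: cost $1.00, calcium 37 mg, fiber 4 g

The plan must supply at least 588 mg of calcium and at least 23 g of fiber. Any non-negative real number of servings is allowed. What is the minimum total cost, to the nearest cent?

$4.60

At the optimum either one food covers both requirements or two foods hit both targets exactly; no other combination can be cheaper.
spinach only: max(588/157, 23/4) = 5.75 servings → $4.60.
whole-barley bread only: max(588/32, 23/2) = 18.38 servings → $8.27.
tempeh only: max(588/73, 23/6) = 8.055 servings → $12.48.
quinoa only: max(588/37, 23/4) = 15.89 servings → $15.89.
spinach + whole-barley bread with both tight: 2.366 servings and 6.769 servings → $4.94.
spinach + tempeh with both tight: 2.845 servings and 1.937 servings → $5.28.
spinach + quinoa with both tight: 3.127 servings and 2.623 servings → $5.12.
whole-barley bread + tempeh: intersection lies outside the first quadrant.
whole-barley bread + quinoa: the both-tight solution has a negative serving — not a feasible corner.
tempeh + quinoa: the both-tight solution has a negative serving — not a feasible corner.
The minimum over all feasible corners is $4.60.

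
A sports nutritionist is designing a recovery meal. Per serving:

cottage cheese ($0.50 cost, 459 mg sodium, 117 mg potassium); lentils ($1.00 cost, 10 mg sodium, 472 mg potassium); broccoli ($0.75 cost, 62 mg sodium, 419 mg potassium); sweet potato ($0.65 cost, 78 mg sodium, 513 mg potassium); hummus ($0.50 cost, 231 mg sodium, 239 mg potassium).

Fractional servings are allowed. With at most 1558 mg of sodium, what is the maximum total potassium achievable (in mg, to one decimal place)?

Potassium per mg sodium: lentils 47.2, broccoli 6.758, sweet potato 6.577, hummus 1.035, cottage cheese 0.2549.
With no serving limits, spend the whole sodium allowance on lentils: 1558 mg / 10 mg × 472 mg = 73537.6 mg.

73537.6 mg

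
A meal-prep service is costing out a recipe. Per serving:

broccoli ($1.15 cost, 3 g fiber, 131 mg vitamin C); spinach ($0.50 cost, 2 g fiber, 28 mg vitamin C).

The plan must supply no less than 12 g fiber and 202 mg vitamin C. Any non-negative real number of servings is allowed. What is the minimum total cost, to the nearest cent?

Minimising a linear cost over {fiber ≥ 12, vitamin C ≥ 202, servings ≥ 0} — the optimum is at a vertex, using one or two foods.
broccoli only: max(12/3, 202/131) = 4 servings → $4.60.
spinach only: max(12/2, 202/28) = 7.214 servings → $3.61.
broccoli + spinach with both tight: 0.382 servings and 5.427 servings → $3.15.
The minimum over all feasible corners is $3.15.

$3.15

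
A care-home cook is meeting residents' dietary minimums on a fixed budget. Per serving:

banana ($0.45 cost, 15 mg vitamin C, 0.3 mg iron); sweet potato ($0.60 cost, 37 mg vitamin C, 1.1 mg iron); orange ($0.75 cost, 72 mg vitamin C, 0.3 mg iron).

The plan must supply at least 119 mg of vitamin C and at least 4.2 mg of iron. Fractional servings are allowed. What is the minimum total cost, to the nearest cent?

$2.29

At the optimum either one food covers both requirements or two foods hit both targets exactly; no other combination can be cheaper.
banana only: max(119/15, 4.2/0.3) = 14 servings → $6.30.
sweet potato only: max(119/37, 4.2/1.1) = 3.818 servings → $2.29.
orange only: max(119/72, 4.2/0.3) = 14 servings → $10.50.
banana + sweet potato: intersection lies outside the first quadrant.
banana + orange with both targets exact would need a negative amount; discard.
sweet potato + orange: intersection lies outside the first quadrant.
The minimum over all feasible corners is $2.29.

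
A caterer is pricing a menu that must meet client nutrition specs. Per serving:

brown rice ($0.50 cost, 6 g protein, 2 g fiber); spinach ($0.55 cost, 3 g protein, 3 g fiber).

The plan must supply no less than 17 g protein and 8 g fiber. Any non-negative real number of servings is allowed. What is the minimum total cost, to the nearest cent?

$1.77

Compare the cost at each extreme point of the feasible region.
brown rice only: max(17/6, 8/2) = 4 servings → $2.00.
spinach only: max(17/3, 8/3) = 5.667 servings → $3.12.
brown rice + spinach with both tight: 2.25 servings and 1.167 servings → $1.77.
The minimum over all feasible corners is $1.77.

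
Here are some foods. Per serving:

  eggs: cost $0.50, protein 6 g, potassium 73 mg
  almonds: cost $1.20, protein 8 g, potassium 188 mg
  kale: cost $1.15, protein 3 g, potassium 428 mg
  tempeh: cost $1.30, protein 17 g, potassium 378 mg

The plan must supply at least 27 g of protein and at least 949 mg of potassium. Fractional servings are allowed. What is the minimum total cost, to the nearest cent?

$2.95

With two linear requirements the optimum uses one or two foods; enumerate the corners.
eggs only: max(27/6, 949/73) = 13 servings → $6.50.
almonds only: max(27/8, 949/188) = 5.048 servings → $6.06.
kale only: max(27/3, 949/428) = 9 servings → $10.35.
tempeh only: max(27/17, 949/378) = 2.511 servings → $3.26.
eggs + almonds with both targets exact would need a negative amount; discard.
eggs + kale with both tight: 3.708 servings and 1.585 servings → $3.68.
eggs + tempeh: the both-tight solution has a negative serving — not a feasible corner.
almonds + kale with both tight: 3.045 servings and 0.8797 servings → $4.67.
almonds + tempeh with both targets exact would need a negative amount; discard.
kale + tempeh with both tight: 0.965 servings and 1.418 servings → $2.95.
The minimum over all feasible corners is $2.95.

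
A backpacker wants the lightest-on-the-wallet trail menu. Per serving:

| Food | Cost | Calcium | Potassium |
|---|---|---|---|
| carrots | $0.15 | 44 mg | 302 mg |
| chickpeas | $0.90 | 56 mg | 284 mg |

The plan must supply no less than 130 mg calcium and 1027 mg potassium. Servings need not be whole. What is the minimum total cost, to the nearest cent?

With two linear requirements the optimum uses one or two foods; enumerate the corners.
carrots only: max(130/44, 1027/302) = 3.401 servings → $0.51.
chickpeas only: max(130/56, 1027/284) = 3.616 servings → $3.25.
carrots + chickpeas with both targets exact would need a negative amount; discard.
The minimum over all feasible corners is $0.51.

$0.51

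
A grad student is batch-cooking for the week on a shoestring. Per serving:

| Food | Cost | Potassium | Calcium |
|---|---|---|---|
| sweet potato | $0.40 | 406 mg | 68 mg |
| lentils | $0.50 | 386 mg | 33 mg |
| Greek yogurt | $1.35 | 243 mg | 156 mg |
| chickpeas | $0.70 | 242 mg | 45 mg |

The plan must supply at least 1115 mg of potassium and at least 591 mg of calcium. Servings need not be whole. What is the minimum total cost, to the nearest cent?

$3.48

At the optimum either one food covers both requirements or two foods hit both targets exactly; no other combination can be cheaper.
sweet potato only: max(1115/406, 591/68) = 8.691 servings → $3.48.
lentils only: max(1115/386, 591/33) = 17.91 servings → $8.95.
Greek yogurt only: max(1115/243, 591/156) = 4.588 servings → $6.19.
chickpeas only: max(1115/242, 591/45) = 13.13 servings → $9.19.
sweet potato + lentils: intersection lies outside the first quadrant.
sweet potato + Greek yogurt with both tight: 0.6478 servings and 3.506 servings → $4.99.
sweet potato + chickpeas: intersection lies outside the first quadrant.
lentils + Greek yogurt with both tight: 0.581 servings and 3.666 servings → $5.24.
lentils + chickpeas: the both-tight solution has a negative serving — not a feasible corner.
Greek yogurt + chickpeas with both tight: 3.462 servings and 1.131 servings → $5.47.
The minimum over all feasible corners is $3.48.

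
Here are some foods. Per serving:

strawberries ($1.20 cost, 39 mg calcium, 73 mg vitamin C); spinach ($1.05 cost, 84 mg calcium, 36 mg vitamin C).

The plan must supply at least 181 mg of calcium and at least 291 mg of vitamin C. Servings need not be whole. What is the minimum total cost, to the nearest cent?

At the optimum either one food covers both requirements or two foods hit both targets exactly; no other combination can be cheaper.
strawberries only: max(181/39, 291/73) = 4.641 servings → $5.57.
spinach only: max(181/84, 291/36) = 8.083 servings → $8.49.
strawberries + spinach with both tight: 3.792 servings and 0.3942 servings → $4.96.
Cheapest feasible corner: $4.96.

$4.96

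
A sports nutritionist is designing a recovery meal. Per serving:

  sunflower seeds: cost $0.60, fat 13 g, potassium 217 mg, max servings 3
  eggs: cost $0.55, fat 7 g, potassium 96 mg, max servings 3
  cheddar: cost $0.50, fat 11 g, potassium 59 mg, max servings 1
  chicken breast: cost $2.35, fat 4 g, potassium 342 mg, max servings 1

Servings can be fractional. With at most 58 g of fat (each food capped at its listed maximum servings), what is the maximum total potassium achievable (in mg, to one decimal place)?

1198.7 mg

Potassium per g fat: chicken breast 85.5, sunflower seeds 16.69, eggs 13.71, cheddar 5.364.
Take 1 serving of chicken breast: uses 4 g fat, +342.0 mg potassium (running total 342.0 mg).
Take 3 servings of sunflower seeds: uses 39 g fat, +651.0 mg potassium (running total 993.0 mg).
Take 2.143 servings of eggs: uses 15 g fat, +205.7 mg potassium (running total 1198.7 mg).
Filling greedily by potassium-per-g fat is optimal for one linear limit, giving 1198.7 mg.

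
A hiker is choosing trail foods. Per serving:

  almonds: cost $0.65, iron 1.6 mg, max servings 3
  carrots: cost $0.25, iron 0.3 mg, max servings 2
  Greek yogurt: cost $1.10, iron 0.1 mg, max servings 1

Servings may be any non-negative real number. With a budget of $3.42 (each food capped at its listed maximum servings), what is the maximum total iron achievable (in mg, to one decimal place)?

Iron per dollar: almonds 2.462, carrots 1.2, Greek yogurt 0.09091.
Take 3 servings of almonds: spends $1.95, +4.8 mg iron (running total 4.8 mg).
Take 2 servings of carrots: spends $0.50, +0.6 mg iron (running total 5.4 mg).
Take 0.8818 servings of Greek yogurt: spends $0.97, +0.1 mg iron (running total 5.5 mg).
Greedy by best ratio exhausts the cost allowance optimally: 5.5 mg.

5.5 mg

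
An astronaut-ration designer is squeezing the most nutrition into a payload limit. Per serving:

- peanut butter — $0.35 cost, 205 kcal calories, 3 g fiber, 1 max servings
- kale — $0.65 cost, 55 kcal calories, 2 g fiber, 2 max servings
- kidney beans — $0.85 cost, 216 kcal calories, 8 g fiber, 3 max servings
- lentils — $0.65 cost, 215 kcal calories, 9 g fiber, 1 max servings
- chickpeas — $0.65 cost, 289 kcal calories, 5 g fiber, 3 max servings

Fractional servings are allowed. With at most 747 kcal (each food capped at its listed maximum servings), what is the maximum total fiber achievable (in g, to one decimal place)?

28.7 g

Fiber per kcal: lentils 0.04186, kidney beans 0.03704, kale 0.03636, chickpeas 0.0173, peanut butter 0.01463.
Take 1 serving of lentils: uses 215 kcal, +9.0 g fiber (running total 9.0 g).
Take 2.463 servings of kidney beans: uses 532 kcal, +19.7 g fiber (running total 28.7 g).
Filling greedily by fiber-per-kcal is optimal for one linear limit, giving 28.7 g.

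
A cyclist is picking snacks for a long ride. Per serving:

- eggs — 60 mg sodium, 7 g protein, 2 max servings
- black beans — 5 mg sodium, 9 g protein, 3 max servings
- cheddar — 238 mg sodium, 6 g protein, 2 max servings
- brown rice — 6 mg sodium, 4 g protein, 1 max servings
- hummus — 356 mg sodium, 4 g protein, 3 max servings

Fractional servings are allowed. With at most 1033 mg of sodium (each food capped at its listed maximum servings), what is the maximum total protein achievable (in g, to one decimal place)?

61.7 g

Protein per mg sodium: black beans 1.8, brown rice 0.6667, eggs 0.1167, cheddar 0.02521, hummus 0.01124.
Take 3 servings of black beans: uses 15 mg sodium, +27.0 g protein (running total 27.0 g).
Take 1 serving of brown rice: uses 6 mg sodium, +4.0 g protein (running total 31.0 g).
Take 2 servings of eggs: uses 120 mg sodium, +14.0 g protein (running total 45.0 g).
Take 2 servings of cheddar: uses 476 mg sodium, +12.0 g protein (running total 57.0 g).
Take 1.169 servings of hummus: uses 416 mg sodium, +4.7 g protein (running total 61.7 g).
Filling greedily by protein-per-mg sodium is optimal for one linear limit, giving 61.7 g.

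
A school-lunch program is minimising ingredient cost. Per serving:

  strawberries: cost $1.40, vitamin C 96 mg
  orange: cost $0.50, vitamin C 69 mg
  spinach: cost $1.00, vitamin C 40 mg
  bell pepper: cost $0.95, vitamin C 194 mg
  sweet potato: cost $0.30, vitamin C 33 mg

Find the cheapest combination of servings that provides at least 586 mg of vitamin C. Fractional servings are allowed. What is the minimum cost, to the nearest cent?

Cost per mg of vitamin C: bell pepper $0.0049, orange $0.0072, sweet potato $0.0091, strawberries $0.0146, spinach $0.0250.
With no serving limits, use only bell pepper: 586 mg / 194 mg = 3.021 servings × $0.95 = $2.87.

$2.87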